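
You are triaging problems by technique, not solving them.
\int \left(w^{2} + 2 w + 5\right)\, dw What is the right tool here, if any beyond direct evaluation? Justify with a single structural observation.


Best approach: no special technique — nothing composite, nothing rational, nothing trigonometric — each constant-multiple power of w integrates by the power rule alone.


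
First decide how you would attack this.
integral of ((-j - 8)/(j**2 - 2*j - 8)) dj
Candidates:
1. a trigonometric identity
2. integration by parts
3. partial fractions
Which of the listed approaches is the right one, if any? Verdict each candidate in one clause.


Method: partial fractions — the factorization of j**2 - 2*j - 8 is the whole battle; after it, each term is a table integral.
- a trigonometric identity: no sine or cosine appears, so there is nothing for a trigonometric identity to act on.
- integration by parts: the nonconstant-polynomial-times-standard-kernel pattern (an exp, sine, cosine, or logarithm partner) is absent.
- partial fractions — applicable, and directly so.


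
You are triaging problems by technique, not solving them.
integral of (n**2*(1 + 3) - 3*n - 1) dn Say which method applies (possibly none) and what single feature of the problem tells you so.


Diagnosis: no special technique — nothing composite, nothing rational, nothing trigonometric — each constant-multiple power of n integrates by the power rule alone.


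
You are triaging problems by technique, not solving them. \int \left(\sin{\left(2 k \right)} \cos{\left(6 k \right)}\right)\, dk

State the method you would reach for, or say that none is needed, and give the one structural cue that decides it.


Best approach: a trigonometric identity — apply product-to-sum to \sin{\left(2 k \right)} \cos{\left(6 k \right)}: two clean single-angle terms replace one awkward product.


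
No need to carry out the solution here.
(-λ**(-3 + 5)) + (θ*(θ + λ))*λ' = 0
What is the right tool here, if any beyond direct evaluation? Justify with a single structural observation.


Verdict: the homogeneous substitution — solved for the derivative, the right side is unchanged under scaling θ and λ together — it depends only on the ratio λ/θ, so substitute a single ratio variable. Suitably rearranged — at times with the variables' roles exchanged — this doubles as a Bernoulli equation; the homogeneous reading needs no such setup.


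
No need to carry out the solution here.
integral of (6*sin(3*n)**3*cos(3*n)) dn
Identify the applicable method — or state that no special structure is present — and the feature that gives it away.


Verdict: u-substitution — collected, the integrand has one factor that is, up to a constant, the derivative of an inner expression the rest depends on — substitute for that inner expression.


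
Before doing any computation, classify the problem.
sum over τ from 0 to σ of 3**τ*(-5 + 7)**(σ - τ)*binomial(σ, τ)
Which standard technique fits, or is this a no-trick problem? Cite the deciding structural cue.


Technique: the binomial theorem — binomial coefficients against complementary powers of 3 and (-5 + 7): recognize the binomial expansion and resum.


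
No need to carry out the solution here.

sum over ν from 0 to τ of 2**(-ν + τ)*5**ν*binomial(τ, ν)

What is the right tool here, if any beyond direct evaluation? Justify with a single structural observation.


Technique: the binomial theorem — binomial coefficients against complementary powers of 5 and 2: recognize the binomial expansion and resum.


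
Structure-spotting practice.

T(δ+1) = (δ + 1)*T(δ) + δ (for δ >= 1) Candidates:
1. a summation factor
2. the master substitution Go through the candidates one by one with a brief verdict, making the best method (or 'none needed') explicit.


Best approach: a summation factor — one step of memory with a weight δ + 1 that changes as the index grows — the summation-factor construction is built for this.
- a summation factor — yes, a natural case for it.
- the master substitution — the recursion steps by a constant offset, so exponential reindexing is pointless.


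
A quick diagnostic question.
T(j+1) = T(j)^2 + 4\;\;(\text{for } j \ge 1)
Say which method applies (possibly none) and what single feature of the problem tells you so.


Best approach: no special technique — no ansatz, no master substitution, no summation factor survives the nonlinearity here.


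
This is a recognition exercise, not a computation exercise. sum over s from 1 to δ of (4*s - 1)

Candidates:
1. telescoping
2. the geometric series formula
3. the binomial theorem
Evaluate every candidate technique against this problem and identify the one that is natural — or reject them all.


Technique: no special technique — Faulhaber territory: sum each constant-multiple power of s with its closed-form formula, no trick required.
- telescoping: as presented, consecutive terms share no shifted copy to cancel against — no rewrite is on display to change that.
- the geometric series formula: the term-to-term ratio drifts with the index — the one thing the geometric formula cannot absorb.
- the binomial theorem: there is no pair of bases whose matched powers would reassemble into a single binomial power.


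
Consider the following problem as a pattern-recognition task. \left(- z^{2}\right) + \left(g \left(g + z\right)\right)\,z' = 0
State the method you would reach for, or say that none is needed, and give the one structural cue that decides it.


Diagnosis: the homogeneous substitution — scaling g and z together leaves the slope fixed — it depends only on z/g, so substitute the ratio. With the right rearrangement (exchanging the roles of the variables where needed), this also fits a Bernoulli template; the homogeneous substitution reads the structure directly.


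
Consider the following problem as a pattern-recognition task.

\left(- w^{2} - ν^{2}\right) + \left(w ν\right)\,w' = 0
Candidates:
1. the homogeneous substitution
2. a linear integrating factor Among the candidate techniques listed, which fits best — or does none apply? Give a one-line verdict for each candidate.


Technique: the homogeneous substitution — the slope's numerator and denominator have matching total degree, so it depends only on w/ν and the ratio substitution collapses it. A Bernoulli substitution is a fair alternative on this equation directly; the homogeneous reading takes it as given.
- the homogeneous substitution: a fit — the right tool for this form.
- a linear integrating factor: a nonlinear term in the unknown puts this outside the integrating-factor template.


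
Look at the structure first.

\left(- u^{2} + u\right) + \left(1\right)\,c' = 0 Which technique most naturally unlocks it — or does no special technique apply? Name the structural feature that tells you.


Technique: no special technique — the slope is a pure function of u; integrate both sides and be done.


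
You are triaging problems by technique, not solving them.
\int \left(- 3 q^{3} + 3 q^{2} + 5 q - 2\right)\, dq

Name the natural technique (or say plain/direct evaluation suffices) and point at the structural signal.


Verdict: no special technique — nothing composite, nothing rational, nothing trigonometric — each constant-multiple power of q integrates by the power rule alone.


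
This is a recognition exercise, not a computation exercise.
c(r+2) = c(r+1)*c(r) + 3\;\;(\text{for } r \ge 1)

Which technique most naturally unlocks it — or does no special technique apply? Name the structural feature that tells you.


Diagnosis: no special technique — no ansatz, no master substitution, no summation factor survives the nonlinearity here.


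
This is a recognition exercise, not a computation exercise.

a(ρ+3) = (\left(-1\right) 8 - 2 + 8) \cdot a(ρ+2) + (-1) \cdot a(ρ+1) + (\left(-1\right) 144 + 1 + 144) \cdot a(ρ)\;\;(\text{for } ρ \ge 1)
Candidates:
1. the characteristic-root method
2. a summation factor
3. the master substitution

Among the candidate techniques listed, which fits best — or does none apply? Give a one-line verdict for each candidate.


Diagnosis: the characteristic-root method — linear, homogeneous, constant coefficients: solutions of the form r^ρ exist — find the roots of the characteristic polynomial.
- the characteristic-root method — yes — fits the structure here.
- a summation factor: a summation factor telescopes one-step recursions; this one carries higher-order memory.
- the master substitution — with no divided-index recursive call, reindexing by powers of a base buys nothing.


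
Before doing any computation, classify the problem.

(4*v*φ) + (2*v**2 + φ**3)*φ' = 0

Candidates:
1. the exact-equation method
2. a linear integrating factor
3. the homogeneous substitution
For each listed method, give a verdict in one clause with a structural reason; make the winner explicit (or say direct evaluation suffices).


Best approach: the exact-equation method — the cross partial derivatives of 4*v*φ and 2*v**2 + φ**3 agree, so the left side is the total differential of one potential in v and φ.
- the exact-equation method: yes, a natural case for it.
- a linear integrating factor — the unknown enters nonlinearly (through a power, a denominator, or a transcendental function), which the linear integrating-factor recipe cannot absorb as-is — any repair would come from a preliminary substitution, not the factor.
- the homogeneous substitution — the slope changes under joint rescaling, failing the degree-zero test.


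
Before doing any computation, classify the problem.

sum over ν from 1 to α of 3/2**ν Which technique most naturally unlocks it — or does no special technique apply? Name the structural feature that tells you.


Verdict: the geometric series formula — consecutive terms stand in a fixed index-free ratio — the geometric sum formula closes it.


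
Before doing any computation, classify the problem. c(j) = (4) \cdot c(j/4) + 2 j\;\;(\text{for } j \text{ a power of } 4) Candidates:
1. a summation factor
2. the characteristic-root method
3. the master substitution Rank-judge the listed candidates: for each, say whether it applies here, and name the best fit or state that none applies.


Diagnosis: the master substitution — treat m = log base 4 of j as the new clock: one recursion step advances m by one while j scales by 4.
- a summation factor: a divided-index call is outside the fixed-shift first-order family a summation factor normalizes.
- the characteristic-root method — the recursion divides its index rather than shifting it — outside the constant-shift family the root method covers.
- the master substitution — yes — fits the structure here.


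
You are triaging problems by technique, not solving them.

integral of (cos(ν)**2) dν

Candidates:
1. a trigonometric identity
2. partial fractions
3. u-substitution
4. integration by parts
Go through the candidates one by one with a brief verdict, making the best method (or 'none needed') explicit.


Technique: a trigonometric identity — the even exponent on cos(ν)**2 signals one move: rewrite via cos of the doubled angle.
- a trigonometric identity — yes, a natural case for it.
- partial fractions: there is no rational-function structure to decompose.
- u-substitution: no subexpression of the integrand serves as a whole-integral substitution inner — individual terms may offer their own, but none carries its derivative as a factor of the full integrand; a working change of variable would have to be constructed from outside the expression.
- integration by parts: not the natural route: no polynomial-kernel product appears — a recursive parts reduction of the trigonometric product exists, but the identity rewrite is direct.


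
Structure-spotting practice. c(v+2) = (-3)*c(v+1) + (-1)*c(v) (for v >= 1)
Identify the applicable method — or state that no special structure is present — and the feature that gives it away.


Diagnosis: the characteristic-root method — this is the constant-coefficient homogeneous case — the whole solution in v reduces to a polynomial's roots.


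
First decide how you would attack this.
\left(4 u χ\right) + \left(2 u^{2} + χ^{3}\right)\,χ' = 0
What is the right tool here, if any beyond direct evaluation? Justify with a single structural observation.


Technique: the exact-equation method — the mixed-partials test passes for 4 u χ and 2 u^{2} + χ^{3}, so a potential function exists as presented.


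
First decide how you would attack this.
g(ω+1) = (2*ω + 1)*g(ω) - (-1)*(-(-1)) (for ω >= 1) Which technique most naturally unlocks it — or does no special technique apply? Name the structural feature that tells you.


Best approach: a summation factor — an index-dependent multiplier 2*ω + 1 rules out characteristic roots; a summation factor converts it to a pure difference.


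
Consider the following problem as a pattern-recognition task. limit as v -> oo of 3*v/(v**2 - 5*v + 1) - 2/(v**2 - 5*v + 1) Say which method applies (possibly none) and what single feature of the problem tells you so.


Method: dominant-term comparison — as v grows, only the highest-degree terms matter — compare leading terms and read the limit off. l'Hôpital's at-infinity variant applies to the expression viewed as a single quotient; the leading-term comparison is the direct route.


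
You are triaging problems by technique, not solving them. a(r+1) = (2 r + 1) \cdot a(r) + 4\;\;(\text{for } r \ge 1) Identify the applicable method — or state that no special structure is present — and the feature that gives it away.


Method: a summation factor — rescale the sequence by the product of the weights 2 r + 1 so far — the recurrence collapses to a plain running sum.


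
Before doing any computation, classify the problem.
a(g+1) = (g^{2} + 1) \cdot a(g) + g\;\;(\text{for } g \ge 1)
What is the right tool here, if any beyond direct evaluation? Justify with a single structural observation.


Method: a summation factor — normalize by the running product of g^{2} + 1: the left side becomes a difference, and differences sum.


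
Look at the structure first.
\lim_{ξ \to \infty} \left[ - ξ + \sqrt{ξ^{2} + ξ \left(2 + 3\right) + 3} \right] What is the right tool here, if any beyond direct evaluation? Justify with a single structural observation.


Verdict: conjugate multiplication — the ∞ − ∞ radical form is the exact trigger for the conjugate maneuver.


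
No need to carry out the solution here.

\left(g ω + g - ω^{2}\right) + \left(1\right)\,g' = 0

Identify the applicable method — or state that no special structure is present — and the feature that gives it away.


Best approach: a linear integrating factor — the unknown enters only to the first power against a nonzero forcing term — the integrating-factor template applies directly.


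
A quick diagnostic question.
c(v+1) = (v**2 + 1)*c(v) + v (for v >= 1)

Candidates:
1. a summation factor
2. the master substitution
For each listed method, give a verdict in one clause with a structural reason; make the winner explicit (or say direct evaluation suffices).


Diagnosis: a summation factor — normalize by the running product of v**2 + 1: the left side becomes a difference, and differences sum.
- a summation factor — yes, a natural case for it.
- the master substitution — this is shift-type recursion, outside the divide-and-conquer template.


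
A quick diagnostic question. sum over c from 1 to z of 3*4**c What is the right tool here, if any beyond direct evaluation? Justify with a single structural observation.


Method: the geometric series formula — each summand is the previous one scaled by 4; that constant multiplier is itself the geometric structure.


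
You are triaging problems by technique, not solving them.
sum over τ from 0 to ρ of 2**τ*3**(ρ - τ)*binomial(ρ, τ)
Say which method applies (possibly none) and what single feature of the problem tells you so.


Method: the binomial theorem — binomial coefficients against complementary powers of 2 and 3: recognize the binomial expansion and resum.


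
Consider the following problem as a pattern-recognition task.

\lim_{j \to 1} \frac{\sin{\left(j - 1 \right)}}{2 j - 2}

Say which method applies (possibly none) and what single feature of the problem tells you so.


Verdict: l'Hôpital's rule (0/0) — numerator and denominator both vanish at 1 — a genuine 0/0 form, which is exactly when l'Hôpital applies. A first-order expansion at the point is an equally standard path; the rule packages it.


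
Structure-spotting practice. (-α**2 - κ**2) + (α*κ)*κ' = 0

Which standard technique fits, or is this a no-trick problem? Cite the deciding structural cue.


Technique: the homogeneous substitution — the slope's numerator and denominator have matching total degree, so it depends only on κ/α and the ratio substitution collapses it. A Bernoulli substitution is a fair alternative on this equation directly; the homogeneous reading takes it as given.


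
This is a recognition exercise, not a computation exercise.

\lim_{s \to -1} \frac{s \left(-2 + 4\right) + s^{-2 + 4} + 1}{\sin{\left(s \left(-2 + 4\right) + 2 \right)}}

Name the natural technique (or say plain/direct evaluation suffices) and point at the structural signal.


Technique: l'Hôpital's rule (0/0) — plug in -1: top and bottom both hit zero, so differentiate each and retry. A local series expansion at the point resolves it as well; the rule is the packaged version of that step.


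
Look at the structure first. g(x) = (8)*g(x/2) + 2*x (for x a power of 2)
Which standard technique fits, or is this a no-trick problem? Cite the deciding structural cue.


Diagnosis: the master substitution — the argument x/2 divides the index by 2; the standard x = 2^m substitution converts it to a constant-shift recurrence.


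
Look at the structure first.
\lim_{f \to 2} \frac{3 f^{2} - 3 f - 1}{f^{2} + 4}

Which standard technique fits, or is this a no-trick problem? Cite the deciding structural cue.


Diagnosis: no special technique — no denominator vanishes and nothing blows up at 2: direct substitution is the whole computation.


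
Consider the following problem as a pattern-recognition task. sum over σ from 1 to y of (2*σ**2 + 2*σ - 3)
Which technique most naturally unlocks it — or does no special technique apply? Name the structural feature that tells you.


Best approach: no special technique — this is bookkeeping, not technique: standard formulas for sums of constant-multiple powers of σ apply termwise.


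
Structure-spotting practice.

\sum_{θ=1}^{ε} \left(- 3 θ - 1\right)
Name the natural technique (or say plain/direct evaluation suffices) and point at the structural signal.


Method: no special technique — Faulhaber territory: sum each constant-multiple power of θ with its closed-form formula, no trick required.


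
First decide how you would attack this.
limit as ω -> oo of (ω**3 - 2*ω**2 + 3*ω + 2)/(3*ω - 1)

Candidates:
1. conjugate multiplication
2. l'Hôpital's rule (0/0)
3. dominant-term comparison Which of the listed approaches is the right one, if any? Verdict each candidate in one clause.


Technique: dominant-term comparison — at large ω only the top-degree terms survive; compare the leading terms and the limit falls out.
- conjugate multiplication — rationalization has no target — no divergent radical difference appears.
- l'Hôpital's rule (0/0): no 0/0 form appears: written as one quotient, top and bottom both grow without bound, and the ratio is decided by their leading terms.
- dominant-term comparison: a fit — the right tool for this form.


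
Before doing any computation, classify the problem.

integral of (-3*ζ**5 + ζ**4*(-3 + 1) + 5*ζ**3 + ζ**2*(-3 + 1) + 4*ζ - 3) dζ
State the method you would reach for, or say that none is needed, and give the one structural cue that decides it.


Verdict: no special technique — every term is a constant multiple of a power of ζ; term-wise power-rule integration needs no preliminary transformation.


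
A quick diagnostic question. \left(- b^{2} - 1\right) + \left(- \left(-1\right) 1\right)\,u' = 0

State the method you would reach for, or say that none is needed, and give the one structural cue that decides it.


Best approach: no special technique — with u absent the equation is not coupled at all: direct integration in b.


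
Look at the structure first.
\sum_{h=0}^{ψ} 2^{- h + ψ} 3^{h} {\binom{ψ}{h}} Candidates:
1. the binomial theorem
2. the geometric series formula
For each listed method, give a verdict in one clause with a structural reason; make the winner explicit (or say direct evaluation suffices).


Technique: the binomial theorem — terms weighting {\binom{ψ}{h}} against matched powers of 3 and 2 reassemble into (3 + 2)^ψ by the binomial theorem.
- the binomial theorem: applies; the problem has the shape this method handles.
- the geometric series formula — dividing successive terms gives an index-dependent quantity, not a constant.


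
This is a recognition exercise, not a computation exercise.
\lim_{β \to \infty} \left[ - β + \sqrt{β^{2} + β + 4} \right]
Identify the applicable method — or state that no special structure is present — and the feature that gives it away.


Technique: conjugate multiplication — both pieces blow up but their difference is finite; the conjugate trick rationalizes \sqrt{β^{2} + β + 4} - β.


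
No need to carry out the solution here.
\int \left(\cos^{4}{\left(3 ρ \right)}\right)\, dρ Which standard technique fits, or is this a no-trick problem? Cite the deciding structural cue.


Verdict: a trigonometric identity — an even power like \cos^{4}{\left(3 ρ \right)} flattens under the half-angle identity into first-degree cosines you can integrate directly.


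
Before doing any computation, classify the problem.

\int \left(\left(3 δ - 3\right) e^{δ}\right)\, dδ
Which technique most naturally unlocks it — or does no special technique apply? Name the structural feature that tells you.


Technique: integration by parts — the integrand splits as 3 δ - 3 times e^{δ} — repeatedly differentiating the polynomial part kills it, which is the parts ladder.


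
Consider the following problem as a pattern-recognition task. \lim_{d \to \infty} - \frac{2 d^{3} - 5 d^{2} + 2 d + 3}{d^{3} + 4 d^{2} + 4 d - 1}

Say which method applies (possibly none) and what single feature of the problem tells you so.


Method: dominant-term comparison — growth-rate triage: the leading powers of d decide the limit, everything else is noise. Viewed as a single quotient this is an ∞/∞ form — an at-infinity application of l'Hôpital's rule would also resolve it; comparing leading growth reads the answer without differentiating.


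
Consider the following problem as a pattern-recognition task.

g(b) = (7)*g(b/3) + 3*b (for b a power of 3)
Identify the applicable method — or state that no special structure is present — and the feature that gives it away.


Technique: the master substitution — the index is divided (b/3), not shifted — substitute b = 3^m to straighten it into a shift recurrence.


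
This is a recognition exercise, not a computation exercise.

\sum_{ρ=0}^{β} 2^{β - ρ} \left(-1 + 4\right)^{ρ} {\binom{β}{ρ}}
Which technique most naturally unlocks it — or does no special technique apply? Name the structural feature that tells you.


Diagnosis: the binomial theorem — binomial coefficients against complementary powers of (-1 + 4) and 2: recognize the binomial expansion and resum.


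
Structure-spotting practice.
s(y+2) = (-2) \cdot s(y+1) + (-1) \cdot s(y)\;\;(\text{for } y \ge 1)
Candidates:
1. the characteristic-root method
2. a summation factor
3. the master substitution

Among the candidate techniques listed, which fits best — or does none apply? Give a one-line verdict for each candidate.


Diagnosis: the characteristic-root method — because shifting y leaves the equation's coefficients unchanged, exponential trials reduce it to algebra.
- the characteristic-root method — yes, a natural case for it.
- a summation factor — a summation factor telescopes one-step recursions; this one carries higher-order memory.
- the master substitution: the recursive argument is a shift of the index, not a fixed fraction of it.


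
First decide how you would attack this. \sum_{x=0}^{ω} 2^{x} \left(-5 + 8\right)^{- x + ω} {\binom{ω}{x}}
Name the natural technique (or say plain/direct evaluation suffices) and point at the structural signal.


Diagnosis: the binomial theorem — {\binom{ω}{x}} weighting matched powers of 2 and (-5 + 8) is the expanded form of (2 + (-5 + 8))^ω — fold it back up.


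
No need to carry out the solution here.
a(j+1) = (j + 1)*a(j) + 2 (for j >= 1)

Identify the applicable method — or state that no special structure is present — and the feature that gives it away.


Technique: a summation factor — because the multiplier j + 1 is index-dependent, divide through by its running product and sum the resulting differences.


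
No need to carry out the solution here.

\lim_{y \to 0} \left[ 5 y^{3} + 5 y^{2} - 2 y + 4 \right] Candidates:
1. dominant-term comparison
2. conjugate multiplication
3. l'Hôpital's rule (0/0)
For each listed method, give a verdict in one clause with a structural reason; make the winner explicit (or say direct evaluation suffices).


Method: no special technique — nothing blocks direct substitution at 0: plug in and finish.
- dominant-term comparison — no ranking of term growth rates resolves the limit here.
- conjugate multiplication: rationalization has no target — no divergent radical difference appears.
- l'Hôpital's rule (0/0): substituting the point produces a determinate value, not a 0 over 0 clash.


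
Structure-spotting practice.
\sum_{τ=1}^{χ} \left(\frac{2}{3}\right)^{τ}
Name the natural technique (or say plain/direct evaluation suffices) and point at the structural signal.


Diagnosis: the geometric series formula — check a ratio of consecutive terms: it is \frac{2}{3}, independent of the index, so the geometric formula closes the sum.


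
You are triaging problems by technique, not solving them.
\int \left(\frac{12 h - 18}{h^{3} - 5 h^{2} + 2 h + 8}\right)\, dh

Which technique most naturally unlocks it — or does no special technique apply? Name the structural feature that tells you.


Method: partial fractions — a proper rational integrand over the factorable h^{3} - 5 h^{2} + 2 h + 8: partial fractions reduce it to elementary pieces.


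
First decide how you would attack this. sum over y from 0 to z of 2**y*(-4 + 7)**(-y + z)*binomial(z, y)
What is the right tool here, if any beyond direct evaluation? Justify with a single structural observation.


Diagnosis: the binomial theorem — the summand is term y of a binomial expansion in 2 and (-4 + 7); the whole sum is a single power.


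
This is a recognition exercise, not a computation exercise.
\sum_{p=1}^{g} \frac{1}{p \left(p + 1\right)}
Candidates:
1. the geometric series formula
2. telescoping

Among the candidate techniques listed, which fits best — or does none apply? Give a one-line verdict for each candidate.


Technique: telescoping — \frac{1}{p \left(p + 1\right)} hides a difference of shifted reciprocals — decompose it and the middle of the sum vanishes.
- the geometric series formula — the term-to-term ratio drifts with the index — the one thing the geometric formula cannot absorb.
- telescoping — yes — fits the structure here.


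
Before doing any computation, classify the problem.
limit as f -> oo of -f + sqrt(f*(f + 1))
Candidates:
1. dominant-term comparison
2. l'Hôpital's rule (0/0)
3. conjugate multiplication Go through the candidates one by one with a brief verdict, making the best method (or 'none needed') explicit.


Verdict: conjugate multiplication — two divergent pieces with a minus sign between them and a radical in the mix: rationalize sqrt(f*(f + 1)) - f before any limit law applies.
- dominant-term comparison: no dominant power emerges to decide the limit by degree comparison.
- l'Hôpital's rule (0/0): the expression is a difference driving to ∞ − ∞, not a 0/0 quotient — there is no ratio for the rule to differentiate.
- conjugate multiplication: a fit — the right tool for this form.


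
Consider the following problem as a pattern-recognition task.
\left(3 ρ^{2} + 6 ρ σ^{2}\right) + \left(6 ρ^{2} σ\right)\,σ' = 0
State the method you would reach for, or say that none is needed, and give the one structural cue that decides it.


Verdict: the exact-equation method — check exactness first: here it holds (3 ρ^{2} + 6 ρ σ^{2}, 6 ρ^{2} σ have matching cross partials), so no integrating factor is needed.


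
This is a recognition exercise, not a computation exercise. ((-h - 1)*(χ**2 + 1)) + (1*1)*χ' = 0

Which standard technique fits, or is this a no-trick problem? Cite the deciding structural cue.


Diagnosis: separation of variables — all dependence on the two variables factors apart, the defining separable shape.


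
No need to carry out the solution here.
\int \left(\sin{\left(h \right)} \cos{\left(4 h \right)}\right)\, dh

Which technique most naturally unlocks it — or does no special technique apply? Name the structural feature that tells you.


Method: a trigonometric identity — cross-frequency products like \sin{\left(h \right)} \cos{\left(4 h \right)} are the textbook product-to-sum case — the identity converts them to directly integrable sinusoids.


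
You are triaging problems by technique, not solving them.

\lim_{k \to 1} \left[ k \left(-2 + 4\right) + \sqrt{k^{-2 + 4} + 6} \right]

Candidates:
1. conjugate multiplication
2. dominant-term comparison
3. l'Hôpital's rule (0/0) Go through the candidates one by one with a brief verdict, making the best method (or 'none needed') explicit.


Verdict: no special technique — the expression is continuous at the evaluation point — substitute directly; no indeterminate form appears.
- conjugate multiplication — rationalization has no target — no divergent radical difference appears.
- dominant-term comparison — no ranking of term growth rates resolves the limit here.
- l'Hôpital's rule (0/0): evaluation at the point is determinate, so the rule has nothing to repair.


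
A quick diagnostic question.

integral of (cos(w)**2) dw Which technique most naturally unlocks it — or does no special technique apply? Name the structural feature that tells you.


Best approach: a trigonometric identity — an even power like cos(w)**2 flattens under the half-angle identity into first-degree cosines you can integrate directly.


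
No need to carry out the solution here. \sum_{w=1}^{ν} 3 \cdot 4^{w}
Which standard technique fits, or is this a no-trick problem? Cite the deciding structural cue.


Best approach: the geometric series formula — consecutive terms stand in a fixed index-free ratio — the geometric sum formula closes it.


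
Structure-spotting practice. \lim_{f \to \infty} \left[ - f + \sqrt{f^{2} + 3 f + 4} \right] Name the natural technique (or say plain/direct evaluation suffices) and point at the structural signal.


Verdict: conjugate multiplication — the difference \sqrt{f^{2} + 3 f + 4} - f is an ∞ − ∞ stalemate; its conjugate partner breaks the tie.


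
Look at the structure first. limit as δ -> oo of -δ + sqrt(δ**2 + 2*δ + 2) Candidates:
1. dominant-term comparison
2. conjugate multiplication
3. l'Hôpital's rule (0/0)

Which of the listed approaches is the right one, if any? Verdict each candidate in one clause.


Diagnosis: conjugate multiplication — sqrt(δ**2 + 2*δ + 2) and δ both blow up, but their difference is tame once the conjugate rationalizes it.
- dominant-term comparison: leading-power comparison does not apply to this form.
- conjugate multiplication — applies; the problem has the shape this method handles.
- l'Hôpital's rule (0/0): no quotient structure at all: the clash is ∞ minus ∞, which rationalizing converts into a tractable ratio.


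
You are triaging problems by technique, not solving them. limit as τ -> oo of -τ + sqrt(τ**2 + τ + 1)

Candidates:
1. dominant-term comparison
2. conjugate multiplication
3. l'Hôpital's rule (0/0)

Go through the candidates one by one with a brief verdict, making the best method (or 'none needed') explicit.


Method: conjugate multiplication — the ∞ − ∞ radical form is the exact trigger for the conjugate maneuver.
- dominant-term comparison — no dominant-degree comparison decides it.
- conjugate multiplication — yes, a natural case for it.
- l'Hôpital's rule (0/0): the expression is a difference driving to ∞ − ∞, not a 0/0 quotient — there is no ratio for the rule to differentiate.


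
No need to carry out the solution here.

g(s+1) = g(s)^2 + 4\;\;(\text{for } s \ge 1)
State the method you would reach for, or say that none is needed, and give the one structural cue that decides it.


Method: no special technique — no ansatz, no master substitution, no summation factor survives the nonlinearity here.


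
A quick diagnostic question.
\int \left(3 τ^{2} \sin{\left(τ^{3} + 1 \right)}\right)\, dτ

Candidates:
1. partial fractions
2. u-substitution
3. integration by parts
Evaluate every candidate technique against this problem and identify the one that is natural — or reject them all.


Technique: u-substitution — everything non-trivial happens through the inner expression τ^{3} + 1, and its derivative accounts for the remaining factor up to a constant, so set u = τ^{3} + 1.
- partial fractions — the expression is not a ratio of polynomials that decomposes further.
- u-substitution — yes, a natural case for it.
- integration by parts — the non-polynomial partner is not one of the parts kernels — exp, sine, or cosine with a degree-1 argument, or a logarithm.


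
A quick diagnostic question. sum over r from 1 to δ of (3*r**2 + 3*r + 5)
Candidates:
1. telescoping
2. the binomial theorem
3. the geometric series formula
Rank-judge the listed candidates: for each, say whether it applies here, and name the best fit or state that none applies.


Verdict: no special technique — constant-multiple powers of r with no cancellation partners and no common ratio — use the standard power-sum formulas.
- telescoping: in the displayed form, no term reappears at a neighboring index to cancel against.
- the binomial theorem: the terms do not reassemble into a binomial power.
- the geometric series formula — the term-to-term ratio changes with the index, so the geometric formula cannot close it.


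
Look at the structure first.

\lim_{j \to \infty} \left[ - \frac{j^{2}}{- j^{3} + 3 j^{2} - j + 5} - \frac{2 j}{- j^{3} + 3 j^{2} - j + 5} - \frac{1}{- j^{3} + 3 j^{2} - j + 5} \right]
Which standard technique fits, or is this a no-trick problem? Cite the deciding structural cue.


Best approach: dominant-term comparison — divide by the highest power of j present: lower-order terms vanish and the dominant ratio remains. Viewed as a single quotient this is an ∞/∞ form — an at-infinity application of l'Hôpital's rule would also resolve it; comparing leading growth reads the answer without differentiating.


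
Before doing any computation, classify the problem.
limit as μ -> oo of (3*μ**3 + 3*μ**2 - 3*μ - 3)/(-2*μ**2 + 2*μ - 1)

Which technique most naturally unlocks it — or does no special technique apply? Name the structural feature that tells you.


Best approach: dominant-term comparison — divide through by the highest power of μ; every lower-order term dies and the dominant terms decide the limit. As a single quotient, the ∞/∞ shape would yield to repeated differentiation as well — the growth comparison gets there in one look.


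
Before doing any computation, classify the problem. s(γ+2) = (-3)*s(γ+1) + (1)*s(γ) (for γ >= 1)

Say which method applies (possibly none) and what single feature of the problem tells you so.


Method: the characteristic-root method — the recurrence treats every index alike (constant coefficients, no forcing) — precisely the regime where r^γ trials close it.


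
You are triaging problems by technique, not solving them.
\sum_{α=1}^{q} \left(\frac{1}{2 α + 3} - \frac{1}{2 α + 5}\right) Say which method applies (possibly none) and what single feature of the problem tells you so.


Verdict: telescoping — the piece each term subtracts is \frac{1}{2 α + 3} advanced by one index, and it reappears with a plus sign leading the following term — the sum collapses to its boundary terms.


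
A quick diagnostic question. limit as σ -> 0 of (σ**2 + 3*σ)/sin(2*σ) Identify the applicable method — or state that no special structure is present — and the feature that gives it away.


Diagnosis: l'Hôpital's rule (0/0) — the 0/0 form at 0 is the signature situation for l'Hôpital's rule. Expanding numerator and denominator to first order gives the same value — the rule automates exactly that.


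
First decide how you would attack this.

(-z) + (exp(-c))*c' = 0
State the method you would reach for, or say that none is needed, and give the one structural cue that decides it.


Diagnosis: separation of variables — separating collects all c-dependence with the derivative and leaves all z-dependence opposite: variables separate. The cross-partial test also passes here (vacuously, each side single-variable); the potential-function route would work, separation is simply more immediate.


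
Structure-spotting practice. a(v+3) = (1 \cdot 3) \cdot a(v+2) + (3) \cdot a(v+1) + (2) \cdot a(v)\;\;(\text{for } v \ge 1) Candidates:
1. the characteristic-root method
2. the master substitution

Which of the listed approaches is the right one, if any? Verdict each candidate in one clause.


Verdict: the characteristic-root method — this is the constant-coefficient homogeneous case — the whole solution in v reduces to a polynomial's roots.
- the characteristic-root method — a fit — the right tool for this form.
- the master substitution — this is shift-type recursion, outside the divide-and-conquer template.


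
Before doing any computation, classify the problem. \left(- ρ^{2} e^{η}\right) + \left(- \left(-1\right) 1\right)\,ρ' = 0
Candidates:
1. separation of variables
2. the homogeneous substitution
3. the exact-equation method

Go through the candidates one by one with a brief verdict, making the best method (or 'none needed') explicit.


Method: separation of variables — solved for the derivative, the right side splits multiplicatively into a function of each variable alone — divide and integrate each side.
- separation of variables: applies; the problem has the shape this method handles.
- the homogeneous substitution: the slope does not depend on the ratio of the variables alone.
- the exact-equation method — no potential function has this form as its differential, as written.


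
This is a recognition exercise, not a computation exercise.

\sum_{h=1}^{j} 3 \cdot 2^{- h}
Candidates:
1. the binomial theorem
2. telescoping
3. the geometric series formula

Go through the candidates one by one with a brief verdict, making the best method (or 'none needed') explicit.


Diagnosis: the geometric series formula — consecutive terms stand in a fixed index-free ratio — the geometric sum formula closes it.
- the binomial theorem — no binomial coefficients pair with matched powers.
- telescoping — writing out consecutive terms as given produces no pairwise cancellation.
- the geometric series formula — a fit — the right tool for this form.


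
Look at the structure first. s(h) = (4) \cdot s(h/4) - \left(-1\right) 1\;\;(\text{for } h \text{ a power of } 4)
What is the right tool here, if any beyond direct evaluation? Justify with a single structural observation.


Method: the master substitution — the argument contracts 4-fold per step: reindex h exponentially and solve the linear recurrence in the new index.
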